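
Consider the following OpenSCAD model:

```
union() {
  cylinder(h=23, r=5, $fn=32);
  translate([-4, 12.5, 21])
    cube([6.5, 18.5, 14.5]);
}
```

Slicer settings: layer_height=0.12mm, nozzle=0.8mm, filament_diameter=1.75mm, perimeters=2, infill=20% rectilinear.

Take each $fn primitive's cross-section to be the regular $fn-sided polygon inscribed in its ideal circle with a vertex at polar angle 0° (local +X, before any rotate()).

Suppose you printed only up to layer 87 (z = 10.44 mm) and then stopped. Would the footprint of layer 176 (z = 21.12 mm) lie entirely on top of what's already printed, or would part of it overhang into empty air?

Compare the two slices. At z = 10.44: the cylinder: section is a regular 32-gon, circumradius r=5 (area = (32/2)·5.000²·sin(360°/32) = 78.04 mm²); the cube at (-4, 12.5) is not intersected at this z (z outside [21, 35.5]); Taking the union: only the r=5 cylinder is present, so the union is just that shape — area = 78.04 mm². At z = 21.12: the r=5 cylinder contributes a regular 32-gon of circumradius 5 (area = (32/2)·5.000²·sin(360°/32) = 78.04 mm²); the cube at (-4, 12.5) is present — its section is the full 6.5×18.5 rectangle (area 120.25 mm²); Merging all regions: the 2 present regions are separate (no shared area or edge), so areas and boundary lengths simply add and each stays a separate island — area = 198.29 mm². Checking containment: at z = 21.12 the cross-section extends beyond the z = 10.44 cross-section by about 120.25 mm².

part overhangs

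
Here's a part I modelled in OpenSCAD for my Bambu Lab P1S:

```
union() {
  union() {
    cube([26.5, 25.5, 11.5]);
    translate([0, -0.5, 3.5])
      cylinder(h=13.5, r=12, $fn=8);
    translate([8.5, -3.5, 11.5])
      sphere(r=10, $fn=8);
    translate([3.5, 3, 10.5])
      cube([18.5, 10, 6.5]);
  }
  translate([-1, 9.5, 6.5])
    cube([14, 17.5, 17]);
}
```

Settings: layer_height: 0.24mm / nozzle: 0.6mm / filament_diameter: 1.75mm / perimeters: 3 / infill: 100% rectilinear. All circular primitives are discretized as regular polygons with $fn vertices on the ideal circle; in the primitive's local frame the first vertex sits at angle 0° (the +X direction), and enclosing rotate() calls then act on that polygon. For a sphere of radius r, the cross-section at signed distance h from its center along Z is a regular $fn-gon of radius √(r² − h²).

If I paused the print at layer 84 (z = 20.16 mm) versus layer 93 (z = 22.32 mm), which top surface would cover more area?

Layer 84 (z = 20.16): the cube does not reach this height (z outside [0, 11.5]); the cylinder at (0, -0.5) does not reach this height (z outside [3.5, 17]); the sphere at (8.5, -3.5): section is a regular 8-gon, circumradius = √(r²−h²) = √(10²−8.66²) = 5.000 (area = (8/2)·5.000²·sin(360°/8) = 70.72 mm²); the cube at (3.5, 3) is not intersected at this z (z outside [10.5, 17]); Combining (union): only the r=10 sphere at (8.5, -3.5) is present, so the union is just that shape — area = 70.72 mm²; the 14×17.5 cube at (-1, 9.5) contributes its full rectangle (area 245.00 mm²); Merging all regions: the 2 present regions are separate (no shared area or edge), so areas and boundary lengths simply add and each stays a separate island — area = 315.72 mm². So its area = 315.72 mm². Layer 93 (z = 22.32): the cube is absent (z outside [0, 11.5]); the cylinder at (0, -0.5) is not intersected at this z (z outside [3.5, 17]); the sphere at (8.5, -3.5) is not intersected at this z (|z−center|=10.820 > r=10); the cube at (3.5, 3) is not intersected at this z (z outside [10.5, 17]); Merging all regions: nothing is present at this height; the cube at (-1, 9.5) is present — its section is the full 14×17.5 rectangle (area 245.00 mm²); Combining (union): only the 14×17.5 cube at (-1, 9.5) is present, so the union is just that shape — area = 245.00 mm². So its area = 245.00 mm². Layer 84 is larger (315.72 vs 245.00 mm²).

layer 84 (z = 20.16 mm)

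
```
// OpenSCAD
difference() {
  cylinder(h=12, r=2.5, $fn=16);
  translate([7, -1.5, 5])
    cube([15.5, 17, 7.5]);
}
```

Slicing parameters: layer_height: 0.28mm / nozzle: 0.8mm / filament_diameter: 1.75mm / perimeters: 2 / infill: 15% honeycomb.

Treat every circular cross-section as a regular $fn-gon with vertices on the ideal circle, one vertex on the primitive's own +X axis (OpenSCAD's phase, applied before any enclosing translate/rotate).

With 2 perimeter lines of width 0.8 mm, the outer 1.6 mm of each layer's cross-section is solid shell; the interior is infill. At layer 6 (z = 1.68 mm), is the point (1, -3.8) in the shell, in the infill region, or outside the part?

At z = 1.68 mm: the r=2.5 cylinder contributes a regular 16-gon of circumradius 2.5; the cube at (7, -1.5) is absent (z outside [5, 12.5]); Taking the first minus the rest: none of the subtracted shapes is present at this height, so the r=2.5 cylinder is unchanged — 1 connected region. Overall, the cross-section is a single solid region. The nearest boundary edge runs (-0.00, -2.50)→(0.96, -2.31); distance from the point to it = 1.47 mm. The point is not inside any of the regions above, so it lies outside the cross-section (1.47 mm from the nearest boundary).

outside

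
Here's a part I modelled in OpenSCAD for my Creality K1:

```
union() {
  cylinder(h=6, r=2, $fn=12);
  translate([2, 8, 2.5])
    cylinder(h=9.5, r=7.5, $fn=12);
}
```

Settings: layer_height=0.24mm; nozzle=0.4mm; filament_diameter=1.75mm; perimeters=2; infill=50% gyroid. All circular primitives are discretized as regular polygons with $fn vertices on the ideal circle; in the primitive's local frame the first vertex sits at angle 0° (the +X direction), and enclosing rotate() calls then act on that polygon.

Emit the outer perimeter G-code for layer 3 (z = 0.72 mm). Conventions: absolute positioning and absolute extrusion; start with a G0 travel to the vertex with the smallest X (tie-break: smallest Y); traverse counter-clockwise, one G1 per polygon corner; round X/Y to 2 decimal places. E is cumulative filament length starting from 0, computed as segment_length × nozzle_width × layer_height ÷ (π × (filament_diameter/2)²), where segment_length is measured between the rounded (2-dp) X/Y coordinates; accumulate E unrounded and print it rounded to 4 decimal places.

G0 X-2.00 Y0.00 Z0.72
G1 X-1.73 Y-1.00 E0.0413
G1 X-1.00 Y-1.73 E0.0825
G1 X0.00 Y-2.00 E0.1239
G1 X1.00 Y-1.73 E0.1652
G1 X1.73 Y-1.00 E0.2064
G1 X2.00 Y0.00 E0.2478
G1 X1.73 Y1.00 E0.2891
G1 X1.00 Y1.73 E0.3303
G1 X0.00 Y2.00 E0.3717
G1 X-1.00 Y1.73 E0.4130
G1 X-1.73 Y1.00 E0.4542
G1 X-2.00 Y0.00 E0.4955

At z = 0.72 mm: the r=2 cylinder gives a regular 12-gon of circumradius 2 (constant along its height); the cylinder at (2, 8) is not intersected at this z (z outside [2.5, 12]); Combining (union): only the r=2 cylinder is present, so the union is just that shape — 1 connected region. The outline is a single polygon with 12 vertices. Extrusion per mm of travel: 0.4 × 0.24 / (π × 0.875²) = 0.039912. Accumulating E over each segment gives final E = 0.4955.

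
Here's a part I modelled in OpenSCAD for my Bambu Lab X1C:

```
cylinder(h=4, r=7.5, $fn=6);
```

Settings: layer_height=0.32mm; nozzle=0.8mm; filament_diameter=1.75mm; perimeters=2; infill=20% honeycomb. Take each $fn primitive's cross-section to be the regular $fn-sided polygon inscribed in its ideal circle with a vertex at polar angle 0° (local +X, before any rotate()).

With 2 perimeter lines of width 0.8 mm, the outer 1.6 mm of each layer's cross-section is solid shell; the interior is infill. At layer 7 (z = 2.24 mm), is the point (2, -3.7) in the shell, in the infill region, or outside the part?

infill

At z = 2.24 mm: the r=7.5 cylinder contributes a regular 6-gon of circumradius 7.5. Overall, the cross-section is a single solid region. The nearest boundary edge runs (-3.75, -6.50)→(3.75, -6.50); distance from the point to it = 2.80 mm. The point is inside the cross-section and 2.80 mm from the nearest boundary — more than the 1.6 mm shell width (2 × 0.8), so it's in the infill interior.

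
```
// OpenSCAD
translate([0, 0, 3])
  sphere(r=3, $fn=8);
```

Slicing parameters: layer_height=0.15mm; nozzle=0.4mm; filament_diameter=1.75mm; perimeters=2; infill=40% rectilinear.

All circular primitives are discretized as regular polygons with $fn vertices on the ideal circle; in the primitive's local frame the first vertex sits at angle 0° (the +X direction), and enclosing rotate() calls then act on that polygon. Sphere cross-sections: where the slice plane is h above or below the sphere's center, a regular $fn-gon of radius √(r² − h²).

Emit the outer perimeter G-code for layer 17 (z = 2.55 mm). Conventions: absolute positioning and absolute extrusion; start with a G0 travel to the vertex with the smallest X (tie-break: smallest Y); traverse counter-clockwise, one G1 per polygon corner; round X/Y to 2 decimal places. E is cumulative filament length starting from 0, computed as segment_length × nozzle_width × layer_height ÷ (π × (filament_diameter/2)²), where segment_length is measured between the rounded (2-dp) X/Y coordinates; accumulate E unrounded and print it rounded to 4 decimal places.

G0 X-2.97 Y0.00 Z2.55
G1 X-2.10 Y-2.10 E0.0567
G1 X0.00 Y-2.97 E0.1134
G1 X2.10 Y-2.10 E0.1701
G1 X2.97 Y0.00 E0.2268
G1 X2.10 Y2.10 E0.2835
G1 X0.00 Y2.97 E0.3402
G1 X-2.10 Y2.10 E0.3969
G1 X-2.97 Y0.00 E0.4536

At z = 2.55 mm: the r=3 sphere slices to a regular 8-gon of circumradius 2.966 (√(r²−h²) with h=0.45 from center). The outline is a single polygon with 8 vertices. Extrusion per mm of travel: 0.4 × 0.15 / (π × 0.875²) = 0.024945. Accumulating E over each segment gives final E = 0.4536.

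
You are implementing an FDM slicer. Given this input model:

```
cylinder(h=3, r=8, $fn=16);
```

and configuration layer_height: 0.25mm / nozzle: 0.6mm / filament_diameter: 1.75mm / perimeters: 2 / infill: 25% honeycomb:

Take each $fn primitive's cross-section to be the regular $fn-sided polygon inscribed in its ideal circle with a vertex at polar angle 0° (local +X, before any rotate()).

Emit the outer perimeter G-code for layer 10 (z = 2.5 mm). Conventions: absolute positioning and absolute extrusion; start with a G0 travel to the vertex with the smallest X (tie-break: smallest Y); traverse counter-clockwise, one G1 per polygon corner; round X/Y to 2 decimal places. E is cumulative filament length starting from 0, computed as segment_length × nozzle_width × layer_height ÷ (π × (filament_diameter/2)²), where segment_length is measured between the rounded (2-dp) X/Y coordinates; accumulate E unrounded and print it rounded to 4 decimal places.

At z = 2.5 mm: the cylinder: section is a regular 16-gon, circumradius r=8. The outline is a single polygon with 16 vertices. Extrusion per mm of travel: 0.6 × 0.25 / (π × 0.875²) = 0.062363. Accumulating E over each segment gives final E = 3.1147.

G0 X-8.00 Y0.00 Z2.50
G1 X-7.39 Y-3.06 E0.1946
G1 X-5.66 Y-5.66 E0.3893
G1 X-3.06 Y-7.39 E0.5841
G1 X0.00 Y-8.00 E0.7787
G1 X3.06 Y-7.39 E0.9733
G1 X5.66 Y-5.66 E1.1680
G1 X7.39 Y-3.06 E1.3628
G1 X8.00 Y0.00 E1.5574
G1 X7.39 Y3.06 E1.7520
G1 X5.66 Y5.66 E1.9467
G1 X3.06 Y7.39 E2.1415
G1 X0.00 Y8.00 E2.3360
G1 X-3.06 Y7.39 E2.5306
G1 X-5.66 Y5.66 E2.7254
G1 X-7.39 Y3.06 E2.9201
G1 X-8.00 Y0.00 E3.1147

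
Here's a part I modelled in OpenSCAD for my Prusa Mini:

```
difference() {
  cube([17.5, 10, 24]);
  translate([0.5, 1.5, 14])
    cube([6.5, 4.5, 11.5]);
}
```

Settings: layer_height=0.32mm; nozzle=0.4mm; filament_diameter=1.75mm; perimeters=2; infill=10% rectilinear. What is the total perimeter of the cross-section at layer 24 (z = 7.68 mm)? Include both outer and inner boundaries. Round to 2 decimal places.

55.00 mm

At z = 7.68 mm: the 17.5×10 cube contributes its full rectangle (perimeter 55.00 mm); the cube at (0.5, 1.5) is absent (z outside [14, 25.5]); Subtracting the remaining from the first: none of the subtracted shapes is present at this height, so the 17.5×10 cube is unchanged — boundary = 55.00 mm. Overall, the cross-section is a single solid region. Total boundary length (outer) = 55.00 mm.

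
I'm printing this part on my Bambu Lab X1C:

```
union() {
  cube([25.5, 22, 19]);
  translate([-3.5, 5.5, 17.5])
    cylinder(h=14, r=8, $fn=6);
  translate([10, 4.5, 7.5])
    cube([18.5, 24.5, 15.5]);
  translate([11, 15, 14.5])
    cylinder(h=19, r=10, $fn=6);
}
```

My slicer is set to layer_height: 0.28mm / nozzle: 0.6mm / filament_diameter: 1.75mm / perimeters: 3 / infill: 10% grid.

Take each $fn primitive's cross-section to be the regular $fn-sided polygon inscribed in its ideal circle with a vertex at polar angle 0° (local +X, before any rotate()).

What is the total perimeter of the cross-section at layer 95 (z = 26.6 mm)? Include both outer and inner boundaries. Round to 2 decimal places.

At z = 26.6 mm: the cube does not reach this height (z outside [0, 19]); the cylinder at (-3.5, 5.5): section is a regular 6-gon, circumradius r=8 (perimeter = 2·6·8.000·sin(180°/6) = 48.00 mm); the cube at (10, 4.5) is absent (z outside [7.5, 23]); the cylinder at (11, 15): section is a regular 6-gon, circumradius r=10 (perimeter = 2·6·10.000·sin(180°/6) = 60.00 mm); Merging all regions: the 2 present regions are separate (no shared area or edge), so areas and boundary lengths simply add and each stays a separate island — boundary = 108.00 mm. Overall, the cross-section has 2 separate islands. Total boundary length (outer) = 108.00 mm.

108.00 mm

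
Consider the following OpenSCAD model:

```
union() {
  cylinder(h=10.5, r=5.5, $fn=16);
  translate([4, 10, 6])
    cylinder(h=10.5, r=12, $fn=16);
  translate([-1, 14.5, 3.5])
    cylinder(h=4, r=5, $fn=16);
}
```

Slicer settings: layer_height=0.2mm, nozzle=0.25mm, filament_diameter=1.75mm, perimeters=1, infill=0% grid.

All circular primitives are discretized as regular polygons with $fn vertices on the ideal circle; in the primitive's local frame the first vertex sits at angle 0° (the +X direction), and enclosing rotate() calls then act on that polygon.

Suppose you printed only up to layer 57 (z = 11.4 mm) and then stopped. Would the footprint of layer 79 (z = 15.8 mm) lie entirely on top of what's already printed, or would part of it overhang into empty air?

Compare the two slices. At z = 11.4: the cylinder is absent (z outside [0, 10.5]); the r=12 cylinder at (4, 10) contributes a regular 16-gon of circumradius 12 (area = (16/2)·12.000²·sin(360°/16) = 440.85 mm²); the cylinder at (-1, 14.5) is not intersected at this z (z outside [3.5, 7.5]); Taking the union: only the r=12 cylinder at (4, 10) is present, so the union is just that shape — area = 440.85 mm². At z = 15.8: the cylinder is absent (z outside [0, 10.5]); the r=12 cylinder at (4, 10) contributes a regular 16-gon of circumradius 12 (area = (16/2)·12.000²·sin(360°/16) = 440.85 mm²); the cylinder at (-1, 14.5) does not reach this height (z outside [3.5, 7.5]); Combining (union): only the r=12 cylinder at (4, 10) is present, so the union is just that shape — area = 440.85 mm². Checking containment: the cross-section at z = 15.8 is a subset of the cross-section at z = 11.4.

entirely on top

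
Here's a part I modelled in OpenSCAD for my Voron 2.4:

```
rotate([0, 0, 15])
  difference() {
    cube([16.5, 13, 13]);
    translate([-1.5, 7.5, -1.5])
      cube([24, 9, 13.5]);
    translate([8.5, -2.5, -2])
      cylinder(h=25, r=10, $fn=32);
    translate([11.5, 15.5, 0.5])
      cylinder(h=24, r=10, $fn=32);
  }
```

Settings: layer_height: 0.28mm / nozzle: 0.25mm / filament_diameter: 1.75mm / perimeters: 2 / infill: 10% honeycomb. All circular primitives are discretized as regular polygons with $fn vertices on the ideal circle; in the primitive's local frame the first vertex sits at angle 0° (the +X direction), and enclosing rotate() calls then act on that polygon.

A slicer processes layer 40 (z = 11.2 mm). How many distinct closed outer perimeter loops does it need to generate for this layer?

At z = 11.2 mm: the cube (footprint 16.5×13) is included at this height; the cube at (-1.5, 7.5) (footprint 24×9) is included at this height; the cylinder at (8.5, -2.5): section is a regular 32-gon, circumradius r=10; the r=10 cylinder at (11.5, 15.5) contributes a regular 32-gon of circumradius 10; After the difference (first − rest): starting from the 16.5×13 cube, the 24×9 cube at (-1.5, 7.5) partially overlaps it — only the 90.75 mm² overlap (of its 216.00 mm²) is removed, clipping the outline; the r=10 cylinder at (8.5, -2.5) partially overlaps it — only the 101.68 mm² overlap (of its 312.14 mm²) is removed, clipping the outline; the r=10 cylinder at (11.5, 15.5) partially overlaps it — only the 6.52 mm² overlap (of its 312.14 mm²) is removed, clipping the outline — 2 connected regions; (rotated 15° about Z; rotation is an isometry so areas/perimeters/island counts are preserved). The result has 2 disconnected regions.

2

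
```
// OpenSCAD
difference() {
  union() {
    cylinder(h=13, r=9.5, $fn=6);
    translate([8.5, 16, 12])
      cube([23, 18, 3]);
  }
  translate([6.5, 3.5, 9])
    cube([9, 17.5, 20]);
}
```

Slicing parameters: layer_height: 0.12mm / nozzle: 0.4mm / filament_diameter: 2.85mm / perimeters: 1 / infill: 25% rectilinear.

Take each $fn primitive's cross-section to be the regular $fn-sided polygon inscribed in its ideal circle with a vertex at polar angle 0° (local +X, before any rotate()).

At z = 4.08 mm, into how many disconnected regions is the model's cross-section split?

At z = 4.08 mm: the r=9.5 cylinder gives a regular 6-gon of circumradius 9.5 (constant along its height); the cube at (8.5, 16) is not intersected at this z (z outside [12, 15]); Combining (union): only the r=9.5 cylinder is present, so the union is just that shape — 1 connected region; the cube at (6.5, 3.5) is not intersected at this z (z outside [9, 29]); Taking the first minus the rest: none of the subtracted shapes is present at this height, so that combined region is unchanged — 1 connected region. The result has 1 disconnected region.

1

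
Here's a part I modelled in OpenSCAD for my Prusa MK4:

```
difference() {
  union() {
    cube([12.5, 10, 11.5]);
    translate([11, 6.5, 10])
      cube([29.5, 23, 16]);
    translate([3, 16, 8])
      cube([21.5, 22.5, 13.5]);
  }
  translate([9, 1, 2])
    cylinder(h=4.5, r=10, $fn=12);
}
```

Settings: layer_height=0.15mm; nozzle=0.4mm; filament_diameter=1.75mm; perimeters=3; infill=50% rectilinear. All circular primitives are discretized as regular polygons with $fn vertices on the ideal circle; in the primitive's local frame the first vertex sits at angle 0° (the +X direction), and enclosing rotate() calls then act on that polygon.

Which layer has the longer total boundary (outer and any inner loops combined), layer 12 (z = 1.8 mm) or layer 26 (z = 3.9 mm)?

layer 12 (z = 1.8 mm)

Layer 12 (z = 1.8): the cube is present — its section is the full 12.5×10 rectangle (perimeter 45.00 mm); the cube at (11, 6.5) is not intersected at this z (z outside [10, 26]); the cube at (3, 16) is not intersected at this z (z outside [8, 21.5]); Taking the union: only the 12.5×10 cube is present, so the union is just that shape — boundary = 45.00 mm; the cylinder at (9, 1) is not intersected at this z (z outside [2, 6.5]); After the difference (first − rest): none of the subtracted shapes is present at this height, so that combined region is unchanged — boundary = 45.00 mm. So its perimeter = 45.00 mm. Layer 26 (z = 3.9): the cube (footprint 12.5×10) is included at this height (perimeter 45.00 mm); the cube at (11, 6.5) is absent (z outside [10, 26]); the cube at (3, 16) is not intersected at this z (z outside [8, 21.5]); Merging all regions: only the 12.5×10 cube is present, so the union is just that shape — boundary = 45.00 mm; the cylinder at (9, 1): section is a regular 12-gon, circumradius r=10 (perimeter = 2·12·10.000·sin(180°/12) = 62.12 mm); Subtracting the remaining from the first: starting from that combined region, the r=10 cylinder at (9, 1) partially overlaps it — only the 115.27 mm² overlap (of its 300.00 mm²) is removed, clipping the outline — boundary = 18.34 mm. So its perimeter = 18.34 mm. Layer 12 is larger (45.00 vs 18.34 mm).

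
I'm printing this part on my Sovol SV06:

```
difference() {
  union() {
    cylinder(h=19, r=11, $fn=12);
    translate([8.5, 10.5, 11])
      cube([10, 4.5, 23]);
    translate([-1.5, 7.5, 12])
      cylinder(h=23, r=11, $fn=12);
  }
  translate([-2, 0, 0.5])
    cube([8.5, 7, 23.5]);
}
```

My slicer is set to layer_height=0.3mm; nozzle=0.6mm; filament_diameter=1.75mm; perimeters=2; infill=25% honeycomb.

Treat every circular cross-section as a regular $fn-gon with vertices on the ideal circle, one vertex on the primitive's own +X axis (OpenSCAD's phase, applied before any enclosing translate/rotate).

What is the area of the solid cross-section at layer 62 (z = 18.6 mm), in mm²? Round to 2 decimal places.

At z = 18.6 mm: the cylinder: section is a regular 12-gon, circumradius r=11 (area = (12/2)·11.000²·sin(360°/12) = 363.00 mm²); the cube at (8.5, 10.5) (footprint 10×4.5) is included at this height (area 45.00 mm²); the cylinder at (-1.5, 7.5): section is a regular 12-gon, circumradius r=11 (area = (12/2)·11.000²·sin(360°/12) = 363.00 mm²); Merging all regions: the regions partially overlap — summed areas 771.00 mm² minus the doubly-counted overlap 201.75 mm² gives 569.25 mm² — area = 569.25 mm²; the cube at (-2, 0) (footprint 8.5×7) is included at this height (area 59.50 mm²); After the difference (first − rest): starting from the result so far (569.25 mm²), the 8.5×7 cube at (-2, 0) lies wholly inside it (removes its full 59.50 mm² and its 31.00 mm outline becomes a hole wall) — area = 509.75 mm². Overall, the cross-section is one region with 1 hole. Net area = 509.75 mm².

509.75 mm²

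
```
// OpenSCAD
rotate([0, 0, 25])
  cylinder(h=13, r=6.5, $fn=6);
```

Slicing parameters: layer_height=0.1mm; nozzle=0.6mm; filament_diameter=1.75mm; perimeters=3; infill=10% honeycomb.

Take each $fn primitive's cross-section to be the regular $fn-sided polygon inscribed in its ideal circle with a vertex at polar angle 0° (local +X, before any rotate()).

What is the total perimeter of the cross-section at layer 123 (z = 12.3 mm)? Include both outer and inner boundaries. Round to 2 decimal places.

39.00 mm

At z = 12.3 mm: the cylinder: section is a regular 6-gon, circumradius r=6.5 (perimeter = 2·6·6.500·sin(180°/6) = 39.00 mm); (whole slice rotated 25° about Z — lengths, areas and connectivity unchanged). Overall, the cross-section is a single solid region. Total boundary length (outer) = 39.00 mm.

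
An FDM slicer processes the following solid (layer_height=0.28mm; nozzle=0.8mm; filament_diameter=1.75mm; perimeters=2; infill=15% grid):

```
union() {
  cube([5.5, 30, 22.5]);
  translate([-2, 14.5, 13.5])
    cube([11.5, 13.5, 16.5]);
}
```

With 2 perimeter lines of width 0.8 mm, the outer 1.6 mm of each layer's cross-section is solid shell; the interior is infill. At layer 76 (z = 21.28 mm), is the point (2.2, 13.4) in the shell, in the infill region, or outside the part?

At z = 21.28 mm: the cube is present — its section is the full 5.5×30 rectangle; the 11.5×13.5 cube at (-2, 14.5) contributes its full rectangle; Merging all regions: the regions partially overlap (shared area 74.25 mm²), so overlapping operands fuse into one piece — 1 connected region. Overall, the cross-section is a single solid region. The nearest boundary edge runs (0.00, 0.00)→(0.00, 14.50); distance from the point to it = 2.20 mm. The point is inside the cross-section and 2.20 mm from the nearest boundary — more than the 1.6 mm shell width (2 × 0.8), so it's in the infill interior.

infill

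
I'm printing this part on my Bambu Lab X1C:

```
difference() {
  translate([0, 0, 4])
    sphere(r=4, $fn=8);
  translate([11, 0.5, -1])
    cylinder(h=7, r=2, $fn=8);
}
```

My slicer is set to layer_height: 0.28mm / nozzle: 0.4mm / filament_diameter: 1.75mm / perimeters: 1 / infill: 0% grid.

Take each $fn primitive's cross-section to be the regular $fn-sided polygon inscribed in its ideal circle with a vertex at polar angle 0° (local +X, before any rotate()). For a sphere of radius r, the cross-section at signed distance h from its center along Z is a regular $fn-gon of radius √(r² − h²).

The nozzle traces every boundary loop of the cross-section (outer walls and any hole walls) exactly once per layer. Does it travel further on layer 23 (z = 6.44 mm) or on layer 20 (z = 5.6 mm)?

layer 20 (z = 5.6 mm)

Layer 23 (z = 6.44): the r=4 sphere contributes a regular 8-gon of circumradius √(4²−2.44²) = 3.170 (perimeter = 2·8·3.170·sin(180°/8) = 19.41 mm); the cylinder at (11, 0.5) is not intersected at this z (z outside [-1, 6]); Subtracting the remaining from the first: none of the subtracted shapes is present at this height, so the r=4 sphere is unchanged — boundary = 19.41 mm. So its perimeter = 19.41 mm. Layer 20 (z = 5.6): the r=4 sphere slices to a regular 8-gon of circumradius 3.666 (√(r²−h²) with h=1.6 from center) (perimeter = 2·8·3.666·sin(180°/8) = 22.45 mm); the r=2 cylinder at (11, 0.5) contributes a regular 8-gon of circumradius 2 (perimeter = 2·8·2.000·sin(180°/8) = 12.25 mm); Taking the first minus the rest: starting from the r=4 sphere, the r=2 cylinder at (11, 0.5) misses the remaining region (no effect) — boundary = 22.45 mm. So its perimeter = 22.45 mm. Layer 20 is larger (22.45 vs 19.41 mm).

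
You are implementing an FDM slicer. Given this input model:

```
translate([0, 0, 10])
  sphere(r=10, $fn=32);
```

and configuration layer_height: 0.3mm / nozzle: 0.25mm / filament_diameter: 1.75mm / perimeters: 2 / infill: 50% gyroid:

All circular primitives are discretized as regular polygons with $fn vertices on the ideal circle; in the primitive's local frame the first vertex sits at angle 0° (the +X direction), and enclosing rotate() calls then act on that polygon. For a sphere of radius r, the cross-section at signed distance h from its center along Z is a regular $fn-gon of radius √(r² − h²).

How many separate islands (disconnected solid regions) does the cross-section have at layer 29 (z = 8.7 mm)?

At z = 8.7 mm: the r=10 sphere contributes a regular 32-gon of circumradius √(10²−1.3²) = 9.915. Overall, the cross-section is a single solid region. Island count = 1.

1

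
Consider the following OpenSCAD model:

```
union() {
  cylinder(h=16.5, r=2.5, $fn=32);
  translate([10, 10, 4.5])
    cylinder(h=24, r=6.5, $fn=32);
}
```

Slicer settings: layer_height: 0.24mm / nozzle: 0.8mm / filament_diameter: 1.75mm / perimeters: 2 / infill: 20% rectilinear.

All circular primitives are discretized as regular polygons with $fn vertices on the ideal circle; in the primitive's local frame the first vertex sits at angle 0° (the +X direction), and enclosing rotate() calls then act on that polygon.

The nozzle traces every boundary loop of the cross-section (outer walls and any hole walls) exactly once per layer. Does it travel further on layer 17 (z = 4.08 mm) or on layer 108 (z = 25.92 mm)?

Layer 17 (z = 4.08): the r=2.5 cylinder gives a regular 32-gon of circumradius 2.5 (constant along its height) (perimeter = 2·32·2.500·sin(180°/32) = 15.68 mm); the cylinder at (10, 10) is absent (z outside [4.5, 28.5]); Combining (union): only the r=2.5 cylinder is present, so the union is just that shape — boundary = 15.68 mm. So its perimeter = 15.68 mm. Layer 108 (z = 25.92): the cylinder is not intersected at this z (z outside [0, 16.5]); the cylinder at (10, 10): section is a regular 32-gon, circumradius r=6.5 (perimeter = 2·32·6.500·sin(180°/32) = 40.78 mm); Taking the union: only the r=6.5 cylinder at (10, 10) is present, so the union is just that shape — boundary = 40.78 mm. So its perimeter = 40.78 mm. Layer 108 is larger (40.78 vs 15.68 mm).

layer 108 (z = 25.92 mm)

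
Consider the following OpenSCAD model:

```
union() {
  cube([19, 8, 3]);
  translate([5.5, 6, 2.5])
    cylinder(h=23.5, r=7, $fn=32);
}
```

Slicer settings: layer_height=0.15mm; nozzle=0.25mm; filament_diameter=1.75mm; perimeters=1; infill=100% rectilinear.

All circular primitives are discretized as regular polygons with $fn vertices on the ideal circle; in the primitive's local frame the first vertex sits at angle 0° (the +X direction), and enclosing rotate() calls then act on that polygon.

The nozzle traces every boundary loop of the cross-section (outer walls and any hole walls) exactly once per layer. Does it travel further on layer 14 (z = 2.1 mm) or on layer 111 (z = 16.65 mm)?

Layer 14 (z = 2.1): the cube is present — its section is the full 19×8 rectangle (perimeter 54.00 mm); the cylinder at (5.5, 6) is not intersected at this z (z outside [2.5, 26]); Combining (union): only the 19×8 cube is present, so the union is just that shape — boundary = 54.00 mm. So its perimeter = 54.00 mm. Layer 111 (z = 16.65): the cube is absent (z outside [0, 3]); the r=7 cylinder at (5.5, 6) gives a regular 32-gon of circumradius 7 (constant along its height) (perimeter = 2·32·7.000·sin(180°/32) = 43.91 mm); Merging all regions: only the r=7 cylinder at (5.5, 6) is present, so the union is just that shape — boundary = 43.91 mm. So its perimeter = 43.91 mm. Layer 14 is larger (54.00 vs 43.91 mm).

layer 14 (z = 2.1 mm)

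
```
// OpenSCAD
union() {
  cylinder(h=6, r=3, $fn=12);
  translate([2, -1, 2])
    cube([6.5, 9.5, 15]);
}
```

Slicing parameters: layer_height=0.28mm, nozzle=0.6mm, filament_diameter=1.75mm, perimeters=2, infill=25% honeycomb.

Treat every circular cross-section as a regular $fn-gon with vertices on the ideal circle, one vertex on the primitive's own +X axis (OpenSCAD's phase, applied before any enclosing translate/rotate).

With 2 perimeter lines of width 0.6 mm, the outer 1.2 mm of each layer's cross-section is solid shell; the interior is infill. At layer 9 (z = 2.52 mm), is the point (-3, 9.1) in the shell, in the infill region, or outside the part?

At z = 2.52 mm: the cylinder: section is a regular 12-gon, circumradius r=3; the 6.5×9.5 cube at (2, -1) contributes its full rectangle; Combining (union): the regions partially overlap (shared area 2.24 mm²), so overlapping operands fuse into one piece — 1 connected region. Overall, the cross-section is a single solid region. The nearest boundary edge runs (2.00, 2.10)→(2.00, 8.50); distance from the point to it = 5.04 mm. The point is not inside any of the regions above, so it lies outside the cross-section (5.04 mm from the nearest boundary).

outside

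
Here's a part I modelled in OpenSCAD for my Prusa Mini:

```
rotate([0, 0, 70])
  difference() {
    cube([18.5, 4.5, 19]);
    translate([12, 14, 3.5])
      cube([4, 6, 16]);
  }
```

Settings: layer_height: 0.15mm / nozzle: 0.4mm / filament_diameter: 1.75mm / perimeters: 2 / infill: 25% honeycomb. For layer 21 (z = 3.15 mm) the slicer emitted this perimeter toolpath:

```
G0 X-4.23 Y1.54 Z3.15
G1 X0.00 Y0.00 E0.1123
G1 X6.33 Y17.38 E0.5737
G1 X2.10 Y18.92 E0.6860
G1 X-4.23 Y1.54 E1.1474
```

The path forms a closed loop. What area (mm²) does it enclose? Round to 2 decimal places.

83.27 mm²

Apply the shoelace formula to the sequence of (X, Y) vertices; enclosed area = 83.27 mm².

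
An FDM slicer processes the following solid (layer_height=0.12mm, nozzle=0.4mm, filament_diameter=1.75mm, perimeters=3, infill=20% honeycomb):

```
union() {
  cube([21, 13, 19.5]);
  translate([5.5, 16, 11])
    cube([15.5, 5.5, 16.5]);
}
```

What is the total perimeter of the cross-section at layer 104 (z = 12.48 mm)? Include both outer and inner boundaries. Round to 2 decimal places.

110.00 mm

At z = 12.48 mm: the cube is present — its section is the full 21×13 rectangle (perimeter 68.00 mm); the 15.5×5.5 cube at (5.5, 16) contributes its full rectangle (perimeter 42.00 mm); Taking the union: the 2 present regions are separate (no shared area or edge), so areas and boundary lengths simply add and each stays a separate island — boundary = 110.00 mm. Overall, the cross-section has 2 separate islands. Total boundary length (outer) = 110.00 mm.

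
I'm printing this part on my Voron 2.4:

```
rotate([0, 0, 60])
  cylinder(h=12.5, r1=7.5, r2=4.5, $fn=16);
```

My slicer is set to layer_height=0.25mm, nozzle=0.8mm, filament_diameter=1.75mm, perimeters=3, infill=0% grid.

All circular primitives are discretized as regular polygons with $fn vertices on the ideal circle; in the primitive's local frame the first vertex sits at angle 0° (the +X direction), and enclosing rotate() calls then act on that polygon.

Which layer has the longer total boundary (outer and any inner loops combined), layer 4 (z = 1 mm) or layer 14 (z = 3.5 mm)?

Layer 4 (z = 1): the cone (r1=7.5→r2=4.5) has section circumradius 7.260 here — a regular 16-gon (perimeter = 2·16·7.260·sin(180°/16) = 45.32 mm); (rotated 60° about Z; rotation is an isometry so areas/perimeters/island counts are preserved). So its perimeter = 45.32 mm. Layer 14 (z = 3.5): the cone (r1=7.5→r2=4.5) has section circumradius 6.660 here — a regular 16-gon (perimeter = 2·16·6.660·sin(180°/16) = 41.58 mm); (rotated 60° about Z; rotation is an isometry so areas/perimeters/island counts are preserved). So its perimeter = 41.58 mm. Layer 4 is larger (45.32 vs 41.58 mm).

layer 4 (z = 1 mm)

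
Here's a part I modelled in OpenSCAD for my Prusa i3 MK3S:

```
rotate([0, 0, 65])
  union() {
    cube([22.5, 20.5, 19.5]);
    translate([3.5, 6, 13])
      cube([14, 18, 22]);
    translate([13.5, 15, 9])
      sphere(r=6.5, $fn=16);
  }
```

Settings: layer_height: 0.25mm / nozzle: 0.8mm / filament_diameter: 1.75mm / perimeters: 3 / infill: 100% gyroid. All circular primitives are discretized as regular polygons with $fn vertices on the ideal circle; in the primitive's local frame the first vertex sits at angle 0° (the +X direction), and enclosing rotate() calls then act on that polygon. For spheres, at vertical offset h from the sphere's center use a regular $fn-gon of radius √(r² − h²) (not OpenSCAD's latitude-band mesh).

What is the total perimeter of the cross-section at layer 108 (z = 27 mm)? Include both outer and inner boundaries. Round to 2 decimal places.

At z = 27 mm: the cube does not reach this height (z outside [0, 19.5]); the cube at (3.5, 6) is present — its section is the full 14×18 rectangle (perimeter 64.00 mm); the sphere at (13.5, 15) does not reach this height (|z−center|=18.000 > r=6.5); Combining (union): only the 14×18 cube at (3.5, 6) is present, so the union is just that shape — boundary = 64.00 mm; (rotated 65° about Z; rotation is an isometry so areas/perimeters/island counts are preserved). Overall, the cross-section is a single solid region. Total boundary length (outer) = 64.00 mm.

64.00 mm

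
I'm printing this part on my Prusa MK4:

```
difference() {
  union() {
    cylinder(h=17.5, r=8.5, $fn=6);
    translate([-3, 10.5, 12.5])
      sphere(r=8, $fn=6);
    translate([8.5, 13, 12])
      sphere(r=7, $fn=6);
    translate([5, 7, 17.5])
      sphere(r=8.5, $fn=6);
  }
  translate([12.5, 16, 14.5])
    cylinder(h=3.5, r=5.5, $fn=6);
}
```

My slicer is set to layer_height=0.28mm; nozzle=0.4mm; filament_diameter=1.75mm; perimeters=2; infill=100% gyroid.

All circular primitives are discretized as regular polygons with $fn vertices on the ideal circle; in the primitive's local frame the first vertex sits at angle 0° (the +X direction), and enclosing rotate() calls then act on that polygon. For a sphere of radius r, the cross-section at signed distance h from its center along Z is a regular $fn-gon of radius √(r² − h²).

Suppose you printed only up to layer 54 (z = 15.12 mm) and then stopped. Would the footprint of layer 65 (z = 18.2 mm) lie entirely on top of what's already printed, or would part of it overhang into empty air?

Compare the two slices. At z = 15.12: the r=8.5 cylinder contributes a regular 6-gon of circumradius 8.5 (area = (6/2)·8.500²·sin(360°/6) = 187.71 mm²); the r=8 sphere at (-3, 10.5) slices to a regular 6-gon of circumradius 7.559 (√(r²−h²) with h=2.62 from center) (area = (6/2)·7.559²·sin(360°/6) = 148.44 mm²); the r=7 sphere at (8.5, 13) slices to a regular 6-gon of circumradius 6.266 (√(r²−h²) with h=3.12 from center) (area = (6/2)·6.266²·sin(360°/6) = 102.02 mm²); the sphere at (5, 7): section is a regular 6-gon, circumradius = √(r²−h²) = √(8.5²−2.38²) = 8.160 (area = (6/2)·8.160²·sin(360°/6) = 172.99 mm²); Combining (union): the regions partially overlap — summed areas 611.16 mm² minus the doubly-counted overlap 158.40 mm² gives 452.77 mm² — area = 452.77 mm²; the cylinder at (12.5, 16): section is a regular 6-gon, circumradius r=5.5 (area = (6/2)·5.500²·sin(360°/6) = 78.59 mm²); Subtracting the remaining from the first: starting from the result so far (452.77 mm²), the r=5.5 cylinder at (12.5, 16) partially overlaps it — only the 38.19 mm² overlap (of its 78.59 mm²) is removed, clipping the outline — area = 414.58 mm². At z = 18.2: the cylinder does not reach this height (z outside [0, 17.5]); the sphere at (-3, 10.5): section is a regular 6-gon, circumradius = √(r²−h²) = √(8²−5.7²) = 5.613 (area = (6/2)·5.613²·sin(360°/6) = 81.87 mm²); the r=7 sphere at (8.5, 13) contributes a regular 6-gon of circumradius √(7²−6.2²) = 3.250 (area = (6/2)·3.250²·sin(360°/6) = 27.44 mm²); the sphere at (5, 7): section is a regular 6-gon, circumradius = √(r²−h²) = √(8.5²−0.7²) = 8.471 (area = (6/2)·8.471²·sin(360°/6) = 186.44 mm²); Merging all regions: the regions partially overlap — summed areas 295.74 mm² minus the doubly-counted overlap 43.56 mm² gives 252.17 mm² — area = 252.17 mm²; the cylinder at (12.5, 16) is absent (z outside [14.5, 18]); Taking the first minus the rest: none of the subtracted shapes is present at this height, so that combined region is unchanged — area = 252.17 mm². Checking containment: at z = 18.2 the cross-section extends beyond the z = 15.12 cross-section by about 15.18 mm².

part overhangs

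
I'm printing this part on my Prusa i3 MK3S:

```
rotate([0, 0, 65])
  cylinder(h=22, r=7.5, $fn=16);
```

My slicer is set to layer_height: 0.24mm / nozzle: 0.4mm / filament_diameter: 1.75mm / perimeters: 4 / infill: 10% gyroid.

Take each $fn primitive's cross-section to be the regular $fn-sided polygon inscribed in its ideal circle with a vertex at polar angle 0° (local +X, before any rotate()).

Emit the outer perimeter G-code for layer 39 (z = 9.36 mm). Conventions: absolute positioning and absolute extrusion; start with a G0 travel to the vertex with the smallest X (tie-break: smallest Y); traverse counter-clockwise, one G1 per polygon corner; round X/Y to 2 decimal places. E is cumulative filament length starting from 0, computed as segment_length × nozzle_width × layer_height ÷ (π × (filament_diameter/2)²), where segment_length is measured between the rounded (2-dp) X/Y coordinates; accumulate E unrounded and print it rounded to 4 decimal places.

At z = 9.36 mm: the r=7.5 cylinder gives a regular 16-gon of circumradius 7.5 (constant along its height); (rotated 65° about Z; rotation is an isometry so areas/perimeters/island counts are preserved). The outline is a single polygon with 16 vertices. Extrusion per mm of travel: 0.4 × 0.24 / (π × 0.875²) = 0.039912. Accumulating E over each segment gives final E = 1.8691.

G0 X-7.49 Y0.33 Z9.36
G1 X-7.05 Y-2.57 E0.1171
G1 X-5.53 Y-5.07 E0.2338
G1 X-3.17 Y-6.80 E0.3506
G1 X-0.33 Y-7.49 E0.4673
G1 X2.57 Y-7.05 E0.5844
G1 X5.07 Y-5.53 E0.7011
G1 X6.80 Y-3.17 E0.8179
G1 X7.49 Y-0.33 E0.9346
G1 X7.05 Y2.57 E1.0516
G1 X5.53 Y5.07 E1.1684
G1 X3.17 Y6.80 E1.2852
G1 X0.33 Y7.49 E1.4019
G1 X-2.57 Y7.05 E1.5189
G1 X-5.07 Y5.53 E1.6357
G1 X-6.80 Y3.17 E1.7525
G1 X-7.49 Y0.33 E1.8691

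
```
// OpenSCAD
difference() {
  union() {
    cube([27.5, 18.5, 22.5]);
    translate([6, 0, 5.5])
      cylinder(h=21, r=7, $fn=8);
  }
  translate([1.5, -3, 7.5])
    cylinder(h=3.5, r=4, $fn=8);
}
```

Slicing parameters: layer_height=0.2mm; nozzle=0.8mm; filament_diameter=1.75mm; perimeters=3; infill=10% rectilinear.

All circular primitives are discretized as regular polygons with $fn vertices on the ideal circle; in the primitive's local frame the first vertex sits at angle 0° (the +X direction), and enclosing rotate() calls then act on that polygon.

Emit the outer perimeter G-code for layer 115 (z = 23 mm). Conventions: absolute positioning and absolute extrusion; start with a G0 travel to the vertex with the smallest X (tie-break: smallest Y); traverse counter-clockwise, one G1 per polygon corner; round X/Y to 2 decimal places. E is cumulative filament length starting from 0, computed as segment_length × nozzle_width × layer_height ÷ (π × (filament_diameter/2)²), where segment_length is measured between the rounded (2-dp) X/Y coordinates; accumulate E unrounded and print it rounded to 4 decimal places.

At z = 23 mm: the cube is absent (z outside [0, 22.5]); the r=7 cylinder at (6, 0) gives a regular 8-gon of circumradius 7 (constant along its height); Combining (union): only the r=7 cylinder at (6, 0) is present, so the union is just that shape — 1 connected region; the cylinder at (1.5, -3) is not intersected at this z (z outside [7.5, 11]); Taking the first minus the rest: none of the subtracted shapes is present at this height, so the result so far is unchanged — 1 connected region. The outline is a single polygon with 8 vertices. Extrusion per mm of travel: 0.8 × 0.2 / (π × 0.875²) = 0.066520. Accumulating E over each segment gives final E = 2.8512.

G0 X-1.00 Y0.00 Z23.00
G1 X1.05 Y-4.95 E0.3564
G1 X6.00 Y-7.00 E0.7128
G1 X10.95 Y-4.95 E1.0692
G1 X13.00 Y0.00 E1.4256
G1 X10.95 Y4.95 E1.7820
G1 X6.00 Y7.00 E2.1384
G1 X1.05 Y4.95 E2.4948
G1 X-1.00 Y0.00 E2.8512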